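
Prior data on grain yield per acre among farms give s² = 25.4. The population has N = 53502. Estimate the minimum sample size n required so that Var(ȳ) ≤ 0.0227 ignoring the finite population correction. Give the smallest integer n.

Without fpc, n₀ = s²/D = 25.4/0.0227 = 1118.9427.
Rounding up, n = 1119.

1119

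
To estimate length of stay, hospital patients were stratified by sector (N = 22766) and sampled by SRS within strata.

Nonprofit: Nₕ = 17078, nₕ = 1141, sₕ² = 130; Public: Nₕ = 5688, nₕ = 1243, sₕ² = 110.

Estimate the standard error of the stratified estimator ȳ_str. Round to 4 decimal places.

Var(ȳ_str) = Σₕ Wₕ²(1 − fₕ)sₕ²/nₕ with Wₕ = Nₕ/N, N = 22766.
Nonprofit: Wₕ = 0.75015374; term = 0.75015374²·(1 − 0.06681110)·130/1141 = 0.059831216.
Public: Wₕ = 0.24984626; term = 0.24984626²·(1 − 0.21853024)·110/1243 = 0.0043169741.
Sum = 0.06414819.
SE = √(0.06414819) = 0.2533.

0.2533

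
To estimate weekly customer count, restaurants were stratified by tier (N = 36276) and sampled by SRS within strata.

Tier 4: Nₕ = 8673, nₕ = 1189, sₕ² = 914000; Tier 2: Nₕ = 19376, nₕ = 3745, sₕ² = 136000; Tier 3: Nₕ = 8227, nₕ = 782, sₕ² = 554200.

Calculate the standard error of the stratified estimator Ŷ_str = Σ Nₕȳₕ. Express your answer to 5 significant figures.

Var(Ŷ_str) = Σₕ Nₕ²(1 − fₕ)sₕ²/nₕ.
Tier 4: 8673²·(1 − 1189/8673)·914000/1189 = 4.9896199 × 10^10.
Tier 2: 19376²·(1 − 3745/19376)·136000/3745 = 1.0998614 × 10^10.
Tier 3: 8227²·(1 − 782/8227)·554200/782 = 4.3407619 × 10^10.
Sum = 1.0430243 × 10^11.
SE = √(1.0430243 × 10^11) = 322960.

322960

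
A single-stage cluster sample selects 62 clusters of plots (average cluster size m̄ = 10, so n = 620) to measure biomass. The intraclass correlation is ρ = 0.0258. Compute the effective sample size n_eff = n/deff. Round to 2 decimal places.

503.17

deff = 1 + (10 − 1)·0.0258 = 1 + 0.2322 = 1.2322.
n_eff = 620 / 1.2322 = 503.17.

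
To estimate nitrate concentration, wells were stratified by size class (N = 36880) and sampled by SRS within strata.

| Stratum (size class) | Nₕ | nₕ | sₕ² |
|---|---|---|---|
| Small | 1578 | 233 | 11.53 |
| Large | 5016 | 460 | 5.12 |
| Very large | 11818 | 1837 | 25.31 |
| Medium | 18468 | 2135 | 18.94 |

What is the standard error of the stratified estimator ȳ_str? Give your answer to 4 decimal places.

0.0585

Var(ȳ_str) = Σₕ Wₕ²(1 − fₕ)sₕ²/nₕ with Wₕ = Nₕ/N, N = 36880.
Small: Wₕ = 0.04278742; term = 0.04278742²·(1 − 0.14765526)·11.53/233 = 7.7218408 × 10^-5.
Large: Wₕ = 0.13600868; term = 0.13600868²·(1 − 0.09170654)·5.12/460 = 1.8701289 × 10^-4.
Very large: Wₕ = 0.32044469; term = 0.32044469²·(1 − 0.15544085)·25.31/1837 = 0.001194866.
Medium: Wₕ = 0.50075922; term = 0.50075922²·(1 − 0.11560537)·18.94/2135 = 0.0019673702.
Sum = 0.0034264675.
SE = √(0.0034264675) = 0.0585.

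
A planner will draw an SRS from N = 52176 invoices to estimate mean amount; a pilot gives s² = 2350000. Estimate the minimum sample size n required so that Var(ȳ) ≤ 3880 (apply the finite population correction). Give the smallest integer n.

Without fpc, n₀ = s²/D = 2350000/3880 = 605.6701.
With fpc, (1 − n/N)·s²/n ≤ D requires n ≥ n₀/(1 + n₀/N) = 605.6701/(1 + 605.6701/52176) = 598.7200.
Rounding up, n = 599.

599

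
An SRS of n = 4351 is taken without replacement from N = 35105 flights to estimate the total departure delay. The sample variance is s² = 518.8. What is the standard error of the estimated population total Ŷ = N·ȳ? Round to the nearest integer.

Var(Ŷ) = N²·Var(ȳ) = N²·(1 − n/N)·s²/n.
f = 4351/35105 = 0.12394246; Var(ȳ) = 0.87605754·518.8/4351 = 0.10445844.
Var(Ŷ) = 35105² · 0.10445844 = 1.2873051 × 10^8.
SE(Ŷ) = √(1.2873051 × 10^8) = 11346.

11346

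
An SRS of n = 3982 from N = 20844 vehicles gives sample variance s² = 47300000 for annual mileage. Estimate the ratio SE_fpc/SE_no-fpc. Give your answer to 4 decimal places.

f = n/N = 3982/20844 = 0.19103819.
SE_no-fpc = √(s²/n) = 108.98832; SE_fpc = √((1−f)s²/n) = 98.026603.
Ratio = √(1−f) = 0.89942304.

0.8994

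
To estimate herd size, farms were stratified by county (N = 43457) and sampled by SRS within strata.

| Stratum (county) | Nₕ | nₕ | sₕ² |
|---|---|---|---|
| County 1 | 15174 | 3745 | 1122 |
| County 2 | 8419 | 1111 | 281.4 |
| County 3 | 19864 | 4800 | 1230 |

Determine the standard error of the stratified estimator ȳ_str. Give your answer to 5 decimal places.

Var(ȳ_str) = Σₕ Wₕ²(1 − fₕ)sₕ²/nₕ with Wₕ = Nₕ/N, N = 43457.
County 1: Wₕ = 0.34917275; term = 0.34917275²·(1 − 0.24680374)·1122/3745 = 0.027512488.
County 2: Wₕ = 0.19373173; term = 0.19373173²·(1 − 0.13196342)·281.4/1111 = 0.0082518172.
County 3: Wₕ = 0.45709552; term = 0.45709552²·(1 − 0.24164317)·1230/4800 = 0.040602372.
Sum = 0.076366677.
SE = √(0.076366677) = 0.27635.

0.27635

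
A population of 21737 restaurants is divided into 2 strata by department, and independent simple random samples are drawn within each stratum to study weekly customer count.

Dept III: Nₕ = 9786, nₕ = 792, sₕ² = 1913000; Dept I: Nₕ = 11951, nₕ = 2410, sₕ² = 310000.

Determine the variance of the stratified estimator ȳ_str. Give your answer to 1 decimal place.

Var(ȳ_str) = Σₕ Wₕ²(1 − fₕ)sₕ²/nₕ with Wₕ = Nₕ/N, N = 21737.
Dept III: Wₕ = 0.45020012; term = 0.45020012²·(1 − 0.08093194)·1913000/792 = 449.93385.
Dept I: Wₕ = 0.54979988; term = 0.54979988²·(1 − 0.20165677)·310000/2410 = 31.041563.
Sum = 480.97541.

481.0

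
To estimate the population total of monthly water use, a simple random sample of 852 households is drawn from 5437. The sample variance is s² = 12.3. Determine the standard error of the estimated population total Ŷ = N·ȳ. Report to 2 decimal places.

599.90

Var(Ŷ) = N²·Var(ȳ) = N²·(1 − n/N)·s²/n.
f = 852/5437 = 0.15670406; Var(ȳ) = 0.84329594·12.3/852 = 0.012174343.
Var(Ŷ) = 5437² · 0.012174343 = 359885.38.
SE(Ŷ) = √(359885.38) = 599.90.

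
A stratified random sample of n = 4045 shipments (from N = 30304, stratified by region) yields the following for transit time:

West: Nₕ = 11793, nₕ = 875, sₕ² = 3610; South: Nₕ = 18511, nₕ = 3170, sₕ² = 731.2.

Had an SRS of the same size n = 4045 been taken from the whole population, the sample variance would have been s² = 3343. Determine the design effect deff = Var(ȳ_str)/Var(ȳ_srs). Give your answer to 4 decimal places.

0.9073

Var(ȳ_str) = Σ Wₕ²(1−fₕ)sₕ²/nₕ with Wₕ = Nₕ/30304:
  West: (11793/30304)²·(1−875/11793)·3610/875 = 0.57845106
  South: (18511/30304)²·(1−3170/18511)·731.2/3170 = 0.071328084
  → Var(ȳ_str) = 0.64977914.
Var(ȳ_srs) = (1 − 4045/30304)·3343/4045 = 0.71613694.
deff = 0.64977914 / 0.71613694 = 0.9073.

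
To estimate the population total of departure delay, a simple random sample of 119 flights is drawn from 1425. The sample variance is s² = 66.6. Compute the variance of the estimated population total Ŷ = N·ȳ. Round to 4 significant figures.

1.042 × 10^6

Var(Ŷ) = N²·Var(ȳ) = N²·(1 − n/N)·s²/n.
f = 119/1425 = 0.08350877; Var(ȳ) = 0.91649123·66.6/119 = 0.51292702.
Var(Ŷ) = 1425² · 0.51292702 = 1.0415624 × 10^6.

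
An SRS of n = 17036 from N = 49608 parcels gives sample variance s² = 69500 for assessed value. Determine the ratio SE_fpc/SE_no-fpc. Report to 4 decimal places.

0.8103

f = n/N = 17036/49608 = 0.34341235.
SE_no-fpc = √(s²/n) = 2.019801; SE_fpc = √((1−f)s²/n) = 1.6366467.
Ratio = √(1−f) = 0.81030096.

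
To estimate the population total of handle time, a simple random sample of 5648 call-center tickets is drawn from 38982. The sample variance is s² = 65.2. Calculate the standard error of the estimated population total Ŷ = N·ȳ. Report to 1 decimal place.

3873.0

Var(Ŷ) = N²·Var(ȳ) = N²·(1 − n/N)·s²/n.
f = 5648/38982 = 0.14488738; Var(ȳ) = 0.85511262·65.2/5648 = 0.0098713425.
Var(Ŷ) = 38982² · 0.0098713425 = 1.5000456 × 10^7.
SE(Ŷ) = √(1.5000456 × 10^7) = 3873.0.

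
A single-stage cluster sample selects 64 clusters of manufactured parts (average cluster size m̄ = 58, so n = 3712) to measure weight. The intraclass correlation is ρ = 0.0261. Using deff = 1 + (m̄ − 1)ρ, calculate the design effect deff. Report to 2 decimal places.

deff = 1 + (58 − 1)·0.0261 = 1 + 1.4877 = 2.4877.

2.49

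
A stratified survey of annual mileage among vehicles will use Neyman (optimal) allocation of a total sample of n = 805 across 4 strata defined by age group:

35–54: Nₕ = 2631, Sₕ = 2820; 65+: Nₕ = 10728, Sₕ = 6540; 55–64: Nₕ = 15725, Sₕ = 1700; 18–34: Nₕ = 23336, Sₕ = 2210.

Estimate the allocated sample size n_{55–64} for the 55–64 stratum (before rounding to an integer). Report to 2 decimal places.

138.05

Neyman allocation: nₕ = n·NₕSₕ / Σⱼ NⱼSⱼ.
Σ NⱼSⱼ = 2631·2820 + 10728·6540 + 15725·1700 + 23336·2210 = 1.558856 × 10^8.
n_{55–64} = 805·15725·1700 / (1.558856 × 10^8) = 138.05.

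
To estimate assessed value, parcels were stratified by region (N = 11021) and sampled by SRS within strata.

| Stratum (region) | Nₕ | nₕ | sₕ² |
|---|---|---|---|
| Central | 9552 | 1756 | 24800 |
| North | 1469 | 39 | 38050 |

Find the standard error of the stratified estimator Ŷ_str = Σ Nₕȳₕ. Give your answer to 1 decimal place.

Var(Ŷ_str) = Σₕ Nₕ²(1 − fₕ)sₕ²/nₕ.
Central: 9552²·(1 − 1756/9552)·24800/1756 = 1.0517035 × 10^9.
North: 1469²·(1 − 39/1469)·38050/39 = 2.0494998 × 10^9.
Sum = 3.1012033 × 10^9.
SE = √(3.1012033 × 10^9) = 55688.4.

55688.4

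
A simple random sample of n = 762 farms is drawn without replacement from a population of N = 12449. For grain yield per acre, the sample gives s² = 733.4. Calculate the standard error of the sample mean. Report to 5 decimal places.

0.95056

Under SRS without replacement, Var(ȳ) = (1 − f)·s²/n with f = n/N = 762/12449 = 0.06120974.
Var(ȳ) = (1 − 0.06120974)·733.4/762 = 0.93879026·0.96246719 = 0.90355483.
SE(ȳ) = √(0.90355483) = 0.95056.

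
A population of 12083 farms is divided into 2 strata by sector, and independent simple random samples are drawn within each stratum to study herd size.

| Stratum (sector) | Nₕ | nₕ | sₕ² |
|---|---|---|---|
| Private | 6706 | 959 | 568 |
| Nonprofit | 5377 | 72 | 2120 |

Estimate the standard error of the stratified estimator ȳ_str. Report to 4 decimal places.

Var(ȳ_str) = Σₕ Wₕ²(1 − fₕ)sₕ²/nₕ with Wₕ = Nₕ/N, N = 12083.
Private: Wₕ = 0.55499462; term = 0.55499462²·(1 − 0.14300626)·568/959 = 0.15634533.
Nonprofit: Wₕ = 0.44500538; term = 0.44500538²·(1 − 0.01339037)·2120/72 = 5.7527995.
Sum = 5.9091448.
SE = √(5.9091448) = 2.4309.

2.4309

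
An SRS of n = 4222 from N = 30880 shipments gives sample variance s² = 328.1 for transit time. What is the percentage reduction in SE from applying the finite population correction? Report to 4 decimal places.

7.0873

f = n/N = 4222/30880 = 0.13672280.
SE_no-fpc = √(s²/n) = 0.27876869; SE_fpc = √((1−f)s²/n) = 0.25901155.
Ratio = √(1−f) = 0.92912712. Reduction = 100·(1 − 0.92912712) = 7.0873%.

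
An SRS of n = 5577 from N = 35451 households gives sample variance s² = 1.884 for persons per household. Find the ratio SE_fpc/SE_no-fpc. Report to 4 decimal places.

f = n/N = 5577/35451 = 0.15731573.
SE_no-fpc = √(s²/n) = 0.018379772; SE_fpc = √((1−f)s²/n) = 0.016872233.
Ratio = √(1−f) = 0.91797836.

0.9180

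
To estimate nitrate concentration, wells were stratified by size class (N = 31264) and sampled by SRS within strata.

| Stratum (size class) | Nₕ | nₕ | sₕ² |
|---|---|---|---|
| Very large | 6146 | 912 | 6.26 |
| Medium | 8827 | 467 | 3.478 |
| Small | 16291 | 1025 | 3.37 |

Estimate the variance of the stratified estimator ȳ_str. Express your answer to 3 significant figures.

Var(ȳ_str) = Σₕ Wₕ²(1 − fₕ)sₕ²/nₕ with Wₕ = Nₕ/N, N = 31264.
Very large: Wₕ = 0.19658393; term = 0.19658393²·(1 − 0.14838920)·6.26/912 = 2.2590024 × 10^-4.
Medium: Wₕ = 0.28233751; term = 0.28233751²·(1 − 0.05290586)·3.478/467 = 5.6226755 × 10^-4.
Small: Wₕ = 0.52107856; term = 0.52107856²·(1 − 0.06291818)·3.37/1025 = 8.3654624 × 10^-4.
Sum = 0.001624714.

0.00162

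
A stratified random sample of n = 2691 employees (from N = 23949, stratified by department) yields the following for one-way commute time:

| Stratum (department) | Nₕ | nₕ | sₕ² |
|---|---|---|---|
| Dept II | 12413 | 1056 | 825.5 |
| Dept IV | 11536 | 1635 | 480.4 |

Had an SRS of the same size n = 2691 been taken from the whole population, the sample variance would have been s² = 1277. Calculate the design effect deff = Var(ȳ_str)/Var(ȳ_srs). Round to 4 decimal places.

0.5951

Var(ȳ_str) = Σ Wₕ²(1−fₕ)sₕ²/nₕ with Wₕ = Nₕ/23949:
  Dept II: (12413/23949)²·(1−1056/12413)·825.5/1056 = 0.19214044
  Dept IV: (11536/23949)²·(1−1635/11536)·480.4/1635 = 0.058511978
  → Var(ȳ_str) = 0.25065242.
Var(ȳ_srs) = (1 − 2691/23949)·1277/2691 = 0.42122314.
deff = 0.25065242 / 0.42122314 = 0.5951.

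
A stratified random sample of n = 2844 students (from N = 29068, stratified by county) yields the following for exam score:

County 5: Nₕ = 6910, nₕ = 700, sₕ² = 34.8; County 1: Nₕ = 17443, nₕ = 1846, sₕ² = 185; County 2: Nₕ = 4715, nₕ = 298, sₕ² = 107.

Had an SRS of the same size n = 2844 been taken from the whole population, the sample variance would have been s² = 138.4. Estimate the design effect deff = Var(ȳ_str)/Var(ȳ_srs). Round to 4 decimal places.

0.9941

Var(ȳ_str) = Σ Wₕ²(1−fₕ)sₕ²/nₕ with Wₕ = Nₕ/29068:
  County 5: (6910/29068)²·(1−700/6910)·34.8/700 = 0.0025247626
  County 1: (17443/29068)²·(1−1846/17443)·185/1846 = 0.032267995
  County 2: (4715/29068)²·(1−298/4715)·107/298 = 0.0088500619
  → Var(ȳ_str) = 0.04364282.
Var(ȳ_srs) = (1 − 2844/29068)·138.4/2844 = 0.043902604.
deff = 0.04364282 / 0.043902604 = 0.9941.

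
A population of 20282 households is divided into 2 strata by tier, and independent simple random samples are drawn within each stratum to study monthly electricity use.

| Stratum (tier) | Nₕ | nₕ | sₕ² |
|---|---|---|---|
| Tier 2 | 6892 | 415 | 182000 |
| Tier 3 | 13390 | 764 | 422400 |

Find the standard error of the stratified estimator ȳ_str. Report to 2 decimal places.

16.58

Var(ȳ_str) = Σₕ Wₕ²(1 − fₕ)sₕ²/nₕ with Wₕ = Nₕ/N, N = 20282.
Tier 2: Wₕ = 0.33980870; term = 0.33980870²·(1 − 0.06021474)·182000/415 = 47.590569.
Tier 3: Wₕ = 0.66019130; term = 0.66019130²·(1 − 0.05705751)·422400/764 = 227.2246.
Sum = 274.81517.
SE = √(274.81517) = 16.58.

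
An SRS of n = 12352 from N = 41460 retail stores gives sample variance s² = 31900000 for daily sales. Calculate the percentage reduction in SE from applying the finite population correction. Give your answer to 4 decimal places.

16.2101

f = n/N = 12352/41460 = 0.29792571.
SE_no-fpc = √(s²/n) = 50.819068; SE_fpc = √((1−f)s²/n) = 42.581233.
Ratio = √(1−f) = 0.83789873. Reduction = 100·(1 − 0.83789873) = 16.2101%.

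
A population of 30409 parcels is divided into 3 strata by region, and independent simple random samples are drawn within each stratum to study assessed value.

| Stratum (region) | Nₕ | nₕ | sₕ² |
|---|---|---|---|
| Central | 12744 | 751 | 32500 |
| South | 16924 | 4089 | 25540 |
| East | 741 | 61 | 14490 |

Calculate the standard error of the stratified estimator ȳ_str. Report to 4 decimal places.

Var(ȳ_str) = Σₕ Wₕ²(1 − fₕ)sₕ²/nₕ with Wₕ = Nₕ/N, N = 30409.
Central: Wₕ = 0.41908645; term = 0.41908645²·(1 − 0.05892969)·32500/751 = 7.152745.
South: Wₕ = 0.55654576; term = 0.55654576²·(1 − 0.24160955)·25540/4089 = 1.4672307.
East: Wₕ = 0.02436779; term = 0.02436779²·(1 − 0.08232119)·14490/61 = 0.12943788.
Sum = 8.7494136.
SE = √(8.7494136) = 2.9579.

2.9579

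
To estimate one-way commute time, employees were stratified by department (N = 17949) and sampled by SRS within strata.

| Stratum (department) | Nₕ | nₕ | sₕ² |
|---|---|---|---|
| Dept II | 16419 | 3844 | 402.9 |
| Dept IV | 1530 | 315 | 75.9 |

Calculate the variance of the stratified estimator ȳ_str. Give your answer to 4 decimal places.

0.0686

Var(ȳ_str) = Σₕ Wₕ²(1 − fₕ)sₕ²/nₕ with Wₕ = Nₕ/N, N = 17949.
Dept II: Wₕ = 0.91475848; term = 0.91475848²·(1 − 0.23411901)·402.9/3844 = 0.067171968.
Dept IV: Wₕ = 0.08524152; term = 0.08524152²·(1 − 0.20588235)·75.9/315 = 0.0013903317.
Sum = 0.0685623.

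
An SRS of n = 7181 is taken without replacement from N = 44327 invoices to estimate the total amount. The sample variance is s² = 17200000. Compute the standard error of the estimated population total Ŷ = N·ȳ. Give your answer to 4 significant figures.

Var(Ŷ) = N²·Var(ȳ) = N²·(1 − n/N)·s²/n.
f = 7181/44327 = 0.16200059; Var(ȳ) = 0.83799941·17200000/7181 = 2007.1842.
Var(Ŷ) = 44327² · 2007.1842 = 3.943882 × 10^12.
SE(Ŷ) = √(3.943882 × 10^12) = 1.986 × 10^6.

1.986 × 10^6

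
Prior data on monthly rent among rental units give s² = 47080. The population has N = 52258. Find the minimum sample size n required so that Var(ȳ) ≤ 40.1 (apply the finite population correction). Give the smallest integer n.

Without fpc, n₀ = s²/D = 47080/40.1 = 1174.0648.
With fpc, (1 − n/N)·s²/n ≤ D requires n ≥ n₀/(1 + n₀/N) = 1174.0648/(1 + 1174.0648/52258) = 1148.2670.
Rounding up, n = 1149.

1149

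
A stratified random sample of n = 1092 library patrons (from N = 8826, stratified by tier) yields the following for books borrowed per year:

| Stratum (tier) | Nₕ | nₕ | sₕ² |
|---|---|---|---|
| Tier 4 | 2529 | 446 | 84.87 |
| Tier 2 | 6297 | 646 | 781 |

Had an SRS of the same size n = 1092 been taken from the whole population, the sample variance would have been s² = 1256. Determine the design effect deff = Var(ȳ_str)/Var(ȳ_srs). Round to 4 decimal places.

0.5607

Var(ȳ_str) = Σ Wₕ²(1−fₕ)sₕ²/nₕ with Wₕ = Nₕ/8826:
  Tier 4: (2529/8826)²·(1−446/2529)·84.87/446 = 0.012868549
  Tier 2: (6297/8826)²·(1−646/6297)·781/646 = 0.55226773
  → Var(ȳ_str) = 0.56513628.
Var(ȳ_srs) = (1 − 1092/8826)·1256/1092 = 1.0078763.
deff = 0.56513628 / 1.0078763 = 0.5607.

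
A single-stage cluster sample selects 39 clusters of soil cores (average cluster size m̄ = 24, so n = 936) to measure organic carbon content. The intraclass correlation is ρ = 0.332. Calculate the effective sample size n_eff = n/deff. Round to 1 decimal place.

deff = 1 + (24 − 1)·0.332 = 1 + 7.636 = 8.636.
n_eff = 936 / 8.636 = 108.4.

108.4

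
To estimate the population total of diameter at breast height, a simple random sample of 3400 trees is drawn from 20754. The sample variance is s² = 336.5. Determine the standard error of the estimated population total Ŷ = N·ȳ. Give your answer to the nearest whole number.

5970

Var(Ŷ) = N²·Var(ȳ) = N²·(1 − n/N)·s²/n.
f = 3400/20754 = 0.16382384; Var(ȳ) = 0.83617616·336.5/3400 = 0.082756846.
Var(Ŷ) = 20754² · 0.082756846 = 3.5645733 × 10^7.
SE(Ŷ) = √(3.5645733 × 10^7) = 5970.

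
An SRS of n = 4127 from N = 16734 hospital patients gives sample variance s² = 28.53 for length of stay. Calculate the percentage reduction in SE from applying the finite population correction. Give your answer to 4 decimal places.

f = n/N = 4127/16734 = 0.24662364.
SE_no-fpc = √(s²/n) = 0.083144524; SE_fpc = √((1−f)s²/n) = 0.072167165.
Ratio = √(1−f) = 0.86797256. Reduction = 100·(1 − 0.86797256) = 13.2027%.

13.2027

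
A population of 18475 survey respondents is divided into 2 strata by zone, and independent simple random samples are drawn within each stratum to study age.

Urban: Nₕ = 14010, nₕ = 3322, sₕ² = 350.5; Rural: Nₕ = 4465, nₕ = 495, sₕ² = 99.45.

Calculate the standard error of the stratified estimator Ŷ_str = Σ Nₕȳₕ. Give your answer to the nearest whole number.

4400

Var(Ŷ_str) = Σₕ Nₕ²(1 − fₕ)sₕ²/nₕ.
Urban: 14010²·(1 − 3322/14010)·350.5/3322 = 1.5798759 × 10^7.
Rural: 4465²·(1 − 495/4465)·99.45/495 = 3.5613246 × 10^6.
Sum = 1.9360084 × 10^7.
SE = √(1.9360084 × 10^7) = 4400.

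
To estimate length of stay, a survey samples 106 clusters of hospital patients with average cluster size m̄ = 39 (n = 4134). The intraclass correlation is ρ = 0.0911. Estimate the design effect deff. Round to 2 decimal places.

4.46

deff = 1 + (39 − 1)·0.0911 = 1 + 3.4618 = 4.4618.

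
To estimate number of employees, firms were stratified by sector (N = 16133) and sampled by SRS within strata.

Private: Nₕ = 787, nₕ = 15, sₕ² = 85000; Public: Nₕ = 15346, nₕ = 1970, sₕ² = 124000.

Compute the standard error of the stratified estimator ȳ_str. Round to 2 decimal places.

Var(ȳ_str) = Σₕ Wₕ²(1 − fₕ)sₕ²/nₕ with Wₕ = Nₕ/N, N = 16133.
Private: Wₕ = 0.04878200; term = 0.04878200²·(1 − 0.01905972)·85000/15 = 13.227855.
Public: Wₕ = 0.95121800; term = 0.95121800²·(1 − 0.12837221)·124000/1970 = 49.6417.
Sum = 62.869555.
SE = √(62.869555) = 7.93.

7.93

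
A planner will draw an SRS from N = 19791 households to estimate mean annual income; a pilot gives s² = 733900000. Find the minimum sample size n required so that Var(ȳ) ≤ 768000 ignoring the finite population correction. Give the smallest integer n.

Without fpc, n₀ = s²/D = 733900000/768000 = 955.5990.
Rounding up, n = 956.

956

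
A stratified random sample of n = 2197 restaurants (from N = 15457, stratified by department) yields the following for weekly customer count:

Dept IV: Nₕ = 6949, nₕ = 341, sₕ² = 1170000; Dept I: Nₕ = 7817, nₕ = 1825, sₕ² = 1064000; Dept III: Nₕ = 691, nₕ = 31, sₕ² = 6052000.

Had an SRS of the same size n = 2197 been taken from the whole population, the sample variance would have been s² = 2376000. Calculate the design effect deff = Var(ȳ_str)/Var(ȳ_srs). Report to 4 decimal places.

1.2357

Var(ȳ_str) = Σ Wₕ²(1−fₕ)sₕ²/nₕ with Wₕ = Nₕ/15457:
  Dept IV: (6949/15457)²·(1−341/6949)·1170000/341 = 659.43716
  Dept I: (7817/15457)²·(1−1825/7817)·1064000/1825 = 114.29843
  Dept III: (691/15457)²·(1−31/691)·6052000/31 = 372.65658
  → Var(ȳ_str) = 1146.3922.
Var(ȳ_srs) = (1 − 2197/15457)·2376000/2197 = 927.75798.
deff = 1146.3922 / 927.75798 = 1.2357.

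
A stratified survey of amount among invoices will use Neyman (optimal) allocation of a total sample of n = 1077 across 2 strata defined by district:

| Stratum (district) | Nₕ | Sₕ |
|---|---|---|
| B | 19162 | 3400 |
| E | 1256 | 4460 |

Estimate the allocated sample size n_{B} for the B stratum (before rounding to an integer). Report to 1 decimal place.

991.7

Neyman allocation: nₕ = n·NₕSₕ / Σⱼ NⱼSⱼ.
Σ NⱼSⱼ = 19162·3400 + 1256·4460 = 7.075256 × 10^7.
n_{B} = 1077·19162·3400 / (7.075256 × 10^7) = 991.7.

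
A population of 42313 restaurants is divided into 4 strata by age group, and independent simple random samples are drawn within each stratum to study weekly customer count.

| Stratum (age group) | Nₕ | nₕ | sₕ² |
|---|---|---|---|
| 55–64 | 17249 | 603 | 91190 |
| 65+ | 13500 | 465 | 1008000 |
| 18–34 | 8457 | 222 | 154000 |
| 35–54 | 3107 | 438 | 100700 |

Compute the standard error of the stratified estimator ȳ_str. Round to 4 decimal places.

16.2899

Var(ȳ_str) = Σₕ Wₕ²(1 − fₕ)sₕ²/nₕ with Wₕ = Nₕ/N, N = 42313.
55–64: Wₕ = 0.40765249; term = 0.40765249²·(1 − 0.03495855)·91190/603 = 24.252476.
65+: Wₕ = 0.31905088; term = 0.31905088²·(1 − 0.03444444)·1008000/465 = 213.06139.
18–34: Wₕ = 0.19986765; term = 0.19986765²·(1 − 0.02625044)·154000/222 = 26.98361.
35–54: Wₕ = 0.07342897; term = 0.07342897²·(1 − 0.14097200)·100700/438 = 1.0648724.
Sum = 265.36235.
SE = √(265.36235) = 16.2899.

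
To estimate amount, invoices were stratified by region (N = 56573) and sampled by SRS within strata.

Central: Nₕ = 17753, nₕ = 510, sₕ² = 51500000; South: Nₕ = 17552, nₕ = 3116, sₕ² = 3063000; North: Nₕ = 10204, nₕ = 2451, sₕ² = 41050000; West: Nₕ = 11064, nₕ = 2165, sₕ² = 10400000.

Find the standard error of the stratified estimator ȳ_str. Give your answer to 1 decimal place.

101.5

Var(ȳ_str) = Σₕ Wₕ²(1 − fₕ)sₕ²/nₕ with Wₕ = Nₕ/N, N = 56573.
Central: Wₕ = 0.31380694; term = 0.31380694²·(1 − 0.02872754)·51500000/510 = 9658.3561.
South: Wₕ = 0.31025401; term = 0.31025401²·(1 − 0.17752963)·3063000/3116 = 77.822399.
North: Wₕ = 0.18036873; term = 0.18036873²·(1 − 0.24019992)·41050000/2451 = 413.99173.
West: Wₕ = 0.19557033; term = 0.19557033²·(1 − 0.19567968)·10400000/2165 = 147.77821.
Sum = 10297.948.
SE = √(10297.948) = 101.5.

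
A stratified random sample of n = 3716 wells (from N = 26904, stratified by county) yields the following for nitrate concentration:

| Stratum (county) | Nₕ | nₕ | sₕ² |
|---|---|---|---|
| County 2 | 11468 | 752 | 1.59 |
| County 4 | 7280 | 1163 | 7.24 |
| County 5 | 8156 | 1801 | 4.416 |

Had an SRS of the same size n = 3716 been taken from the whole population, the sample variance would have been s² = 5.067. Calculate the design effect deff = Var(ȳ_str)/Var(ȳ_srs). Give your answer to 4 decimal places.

Var(ȳ_str) = Σ Wₕ²(1−fₕ)sₕ²/nₕ with Wₕ = Nₕ/26904:
  County 2: (11468/26904)²·(1−752/11468)·1.59/752 = 3.5897645 × 10^-4
  County 4: (7280/26904)²·(1−1163/7280)·7.24/1163 = 3.8299667 × 10^-4
  County 5: (8156/26904)²·(1−1801/8156)·4.416/1801 = 1.7557975 × 10^-4
  → Var(ȳ_str) = 9.1755287 × 10^-4.
Var(ȳ_srs) = (1 − 3716/26904)·5.067/3716 = 0.0011752267.
deff = (9.1755287 × 10^-4) / 0.0011752267 = 0.7807.

0.7807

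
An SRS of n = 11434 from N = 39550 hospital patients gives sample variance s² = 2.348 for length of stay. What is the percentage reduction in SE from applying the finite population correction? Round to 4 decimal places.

f = n/N = 11434/39550 = 0.28910240.
SE_no-fpc = √(s²/n) = 0.014330124; SE_fpc = √((1−f)s²/n) = 0.012082407.
Ratio = √(1−f) = 0.84314744. Reduction = 100·(1 − 0.84314744) = 15.6853%.

15.6853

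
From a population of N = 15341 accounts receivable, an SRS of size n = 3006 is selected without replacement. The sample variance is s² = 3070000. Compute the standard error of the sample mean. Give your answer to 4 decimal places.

Under SRS without replacement, Var(ȳ) = (1 − f)·s²/n with f = n/N = 3006/15341 = 0.19594551.
Var(ȳ) = (1 − 0.19594551)·3070000/3006 = 0.80405449·1021.2908 = 821.17342.
SE(ȳ) = √(821.17342) = 28.6561.

28.6561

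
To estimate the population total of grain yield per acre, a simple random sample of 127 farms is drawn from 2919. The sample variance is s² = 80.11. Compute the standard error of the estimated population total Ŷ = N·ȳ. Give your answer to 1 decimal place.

Var(Ŷ) = N²·Var(ȳ) = N²·(1 − n/N)·s²/n.
f = 127/2919 = 0.04350805; Var(ȳ) = 0.95649195·80.11/127 = 0.60334307.
Var(Ŷ) = 2919² · 0.60334307 = 5.1408214 × 10^6.
SE(Ŷ) = √(5.1408214 × 10^6) = 2267.3.

2267.3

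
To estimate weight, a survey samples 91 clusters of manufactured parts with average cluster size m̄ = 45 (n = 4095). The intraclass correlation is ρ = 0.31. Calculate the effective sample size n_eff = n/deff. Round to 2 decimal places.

279.71

deff = 1 + (45 − 1)·0.31 = 1 + 13.64 = 14.64.
n_eff = 4095 / 14.64 = 279.71.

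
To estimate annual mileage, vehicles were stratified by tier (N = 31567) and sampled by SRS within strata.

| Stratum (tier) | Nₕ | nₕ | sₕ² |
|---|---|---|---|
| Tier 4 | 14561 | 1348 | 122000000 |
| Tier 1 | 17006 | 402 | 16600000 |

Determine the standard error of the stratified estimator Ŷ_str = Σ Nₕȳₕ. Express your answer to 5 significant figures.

5.3919 × 10^6

Var(Ŷ_str) = Σₕ Nₕ²(1 − fₕ)sₕ²/nₕ.
Tier 4: 14561²·(1 − 1348/14561)·122000000/1348 = 1.7412558 × 10^13.
Tier 1: 17006²·(1 − 402/17006)·16600000/402 = 1.1659957 × 10^13.
Sum = 2.9072515 × 10^13.
SE = √(2.9072515 × 10^13) = 5.3919 × 10^6.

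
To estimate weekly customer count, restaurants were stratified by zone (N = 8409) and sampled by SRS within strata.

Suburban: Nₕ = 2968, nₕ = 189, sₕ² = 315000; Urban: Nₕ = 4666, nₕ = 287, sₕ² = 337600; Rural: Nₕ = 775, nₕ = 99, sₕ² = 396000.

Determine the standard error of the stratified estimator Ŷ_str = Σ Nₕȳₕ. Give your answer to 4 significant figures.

199700

Var(Ŷ_str) = Σₕ Nₕ²(1 − fₕ)sₕ²/nₕ.
Suburban: 2968²·(1 − 189/2968)·315000/189 = 1.3746787 × 10^10.
Urban: 4666²·(1 − 287/4666)·337600/287 = 2.4034784 × 10^10.
Rural: 775²·(1 − 99/775)·396000/99 = 2.0956 × 10^9.
Sum = 3.9877171 × 10^10.
SE = √(3.9877171 × 10^10) = 199700.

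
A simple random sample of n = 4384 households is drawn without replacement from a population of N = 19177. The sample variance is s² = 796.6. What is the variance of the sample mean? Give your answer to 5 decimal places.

Under SRS without replacement, Var(ȳ) = (1 − f)·s²/n with f = n/N = 4384/19177 = 0.22860719.
Var(ȳ) = (1 − 0.22860719)·796.6/4384 = 0.77139281·0.1817062 = 0.14016686.

0.14017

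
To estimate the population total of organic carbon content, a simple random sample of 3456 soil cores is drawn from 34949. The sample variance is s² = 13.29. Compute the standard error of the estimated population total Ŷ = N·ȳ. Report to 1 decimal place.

Var(Ŷ) = N²·Var(ȳ) = N²·(1 − n/N)·s²/n.
f = 3456/34949 = 0.09888695; Var(ȳ) = 0.90111305·13.29/3456 = 0.0034652177.
Var(Ŷ) = 34949² · 0.0034652177 = 4.2325299 × 10^6.
SE(Ŷ) = √(4.2325299 × 10^6) = 2057.3.

2057.3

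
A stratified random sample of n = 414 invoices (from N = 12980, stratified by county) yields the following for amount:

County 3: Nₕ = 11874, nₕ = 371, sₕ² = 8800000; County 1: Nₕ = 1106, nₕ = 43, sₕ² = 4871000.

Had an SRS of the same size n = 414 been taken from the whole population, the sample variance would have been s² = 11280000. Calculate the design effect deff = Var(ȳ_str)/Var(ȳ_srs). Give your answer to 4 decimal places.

0.7590

Var(ȳ_str) = Σ Wₕ²(1−fₕ)sₕ²/nₕ with Wₕ = Nₕ/12980:
  County 3: (11874/12980)²·(1−371/11874)·8800000/371 = 19229.48
  County 1: (1106/12980)²·(1−43/1106)·4871000/43 = 790.47599
  → Var(ȳ_str) = 20019.956.
Var(ȳ_srs) = (1 − 414/12980)·11280000/414 = 26377.348.
deff = 20019.956 / 26377.348 = 0.7590.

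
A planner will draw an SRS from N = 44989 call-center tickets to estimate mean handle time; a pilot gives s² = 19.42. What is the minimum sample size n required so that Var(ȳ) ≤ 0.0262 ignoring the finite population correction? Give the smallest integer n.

742

Without fpc, n₀ = s²/D = 19.42/0.0262 = 741.2214.
Rounding up, n = 742.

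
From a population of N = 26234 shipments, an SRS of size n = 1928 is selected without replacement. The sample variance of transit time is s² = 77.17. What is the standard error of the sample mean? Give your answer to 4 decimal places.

Under SRS without replacement, Var(ȳ) = (1 − f)·s²/n with f = n/N = 1928/26234 = 0.07349241.
Var(ȳ) = (1 − 0.07349241)·77.17/1928 = 0.92650759·0.040025934 = 0.037084331.
SE(ȳ) = √(0.037084331) = 0.1926.

0.1926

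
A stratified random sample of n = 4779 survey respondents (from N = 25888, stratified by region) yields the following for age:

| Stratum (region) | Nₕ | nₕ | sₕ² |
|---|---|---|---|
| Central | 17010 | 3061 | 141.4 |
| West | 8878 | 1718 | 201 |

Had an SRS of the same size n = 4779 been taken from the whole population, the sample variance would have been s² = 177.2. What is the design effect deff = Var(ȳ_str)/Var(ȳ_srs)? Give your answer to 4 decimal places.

0.9080

Var(ȳ_str) = Σ Wₕ²(1−fₕ)sₕ²/nₕ with Wₕ = Nₕ/25888:
  Central: (17010/25888)²·(1−3061/17010)·141.4/3061 = 0.01635447
  West: (8878/25888)²·(1−1718/8878)·201/1718 = 0.011096961
  → Var(ȳ_str) = 0.027451431.
Var(ȳ_srs) = (1 − 4779/25888)·177.2/4779 = 0.030234017.
deff = 0.027451431 / 0.030234017 = 0.9080.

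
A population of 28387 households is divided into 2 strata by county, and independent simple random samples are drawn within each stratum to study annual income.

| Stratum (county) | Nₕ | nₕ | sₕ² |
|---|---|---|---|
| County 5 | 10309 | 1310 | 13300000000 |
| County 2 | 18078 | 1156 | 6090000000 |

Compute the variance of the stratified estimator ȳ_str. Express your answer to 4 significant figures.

Var(ȳ_str) = Σₕ Wₕ²(1 − fₕ)sₕ²/nₕ with Wₕ = Nₕ/N, N = 28387.
County 5: Wₕ = 0.36315919; term = 0.36315919²·(1 − 0.12707343)·13300000000/1310 = 1.1688321 × 10^6.
County 2: Wₕ = 0.63684081; term = 0.63684081²·(1 − 0.06394513)·6090000000/1156 = 1.9999656 × 10^6.
Sum = 3.1687977 × 10^6.

3.169 × 10^6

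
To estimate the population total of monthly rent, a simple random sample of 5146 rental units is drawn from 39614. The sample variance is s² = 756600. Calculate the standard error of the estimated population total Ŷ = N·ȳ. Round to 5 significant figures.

448050

Var(Ŷ) = N²·Var(ȳ) = N²·(1 − n/N)·s²/n.
f = 5146/39614 = 0.12990357; Var(ȳ) = 0.87009643·756600/5146 = 127.92751.
Var(Ŷ) = 39614² · 127.92751 = 2.0075268 × 10^11.
SE(Ŷ) = √(2.0075268 × 10^11) = 448050.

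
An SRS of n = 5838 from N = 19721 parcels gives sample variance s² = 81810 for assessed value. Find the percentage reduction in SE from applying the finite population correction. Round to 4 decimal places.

f = n/N = 5838/19721 = 0.29602961.
SE_no-fpc = √(s²/n) = 3.7434424; SE_fpc = √((1−f)s²/n) = 3.1408583.
Ratio = √(1−f) = 0.83902943. Reduction = 100·(1 − 0.83902943) = 16.0971%.

16.0971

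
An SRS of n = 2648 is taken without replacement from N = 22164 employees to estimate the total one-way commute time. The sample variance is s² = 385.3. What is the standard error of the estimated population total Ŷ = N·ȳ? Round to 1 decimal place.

7933.4

Var(Ŷ) = N²·Var(ȳ) = N²·(1 − n/N)·s²/n.
f = 2648/22164 = 0.11947302; Var(ȳ) = 0.88052698·385.3/2648 = 0.128122.
Var(Ŷ) = 22164² · 0.128122 = 6.2939022 × 10^7.
SE(Ŷ) = √(6.2939022 × 10^7) = 7933.4.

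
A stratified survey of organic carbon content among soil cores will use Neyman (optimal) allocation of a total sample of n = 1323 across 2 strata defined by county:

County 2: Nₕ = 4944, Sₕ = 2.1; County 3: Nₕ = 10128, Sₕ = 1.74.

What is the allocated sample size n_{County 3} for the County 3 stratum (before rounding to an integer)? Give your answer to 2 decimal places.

Neyman allocation: nₕ = n·NₕSₕ / Σⱼ NⱼSⱼ.
Σ NⱼSⱼ = 4944·2.1 + 10128·1.74 = 28005.12.
n_{County 3} = 1323·10128·1.74 / 28005.12 = 832.52.

832.52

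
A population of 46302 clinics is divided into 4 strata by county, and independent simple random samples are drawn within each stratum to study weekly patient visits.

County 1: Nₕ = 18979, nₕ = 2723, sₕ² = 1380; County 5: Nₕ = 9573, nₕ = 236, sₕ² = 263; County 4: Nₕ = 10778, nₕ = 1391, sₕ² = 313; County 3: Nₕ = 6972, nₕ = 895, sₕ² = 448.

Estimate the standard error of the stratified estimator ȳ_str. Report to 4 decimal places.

Var(ȳ_str) = Σₕ Wₕ²(1 − fₕ)sₕ²/nₕ with Wₕ = Nₕ/N, N = 46302.
County 1: Wₕ = 0.40989590; term = 0.40989590²·(1 − 0.14347437)·1380/2723 = 0.072932141.
County 5: Wₕ = 0.20675133; term = 0.20675133²·(1 − 0.02465267)·263/236 = 0.046462188.
County 4: Wₕ = 0.23277612; term = 0.23277612²·(1 − 0.12905919)·313/1391 = 0.010618978.
County 3: Wₕ = 0.15057665; term = 0.15057665²·(1 − 0.12837063)·448/895 = 0.0098924096.
Sum = 0.13990572.
SE = √(0.13990572) = 0.3740.

0.3740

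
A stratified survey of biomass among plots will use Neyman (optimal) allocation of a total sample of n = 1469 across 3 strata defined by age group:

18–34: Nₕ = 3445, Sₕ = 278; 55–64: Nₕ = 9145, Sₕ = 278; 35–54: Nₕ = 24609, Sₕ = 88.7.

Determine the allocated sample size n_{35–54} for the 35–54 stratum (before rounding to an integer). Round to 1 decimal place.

Neyman allocation: nₕ = n·NₕSₕ / Σⱼ NⱼSⱼ.
Σ NⱼSⱼ = 3445·278 + 9145·278 + 24609·88.7 = 5.6828383 × 10^6.
n_{35–54} = 1469·24609·88.7 / (5.6828383 × 10^6) = 564.3.

564.3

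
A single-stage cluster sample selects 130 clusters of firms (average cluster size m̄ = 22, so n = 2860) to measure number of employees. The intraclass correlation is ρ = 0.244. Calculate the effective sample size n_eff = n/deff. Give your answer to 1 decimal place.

deff = 1 + (22 − 1)·0.244 = 1 + 5.124 = 6.124.
n_eff = 2860 / 6.124 = 467.0.

467.0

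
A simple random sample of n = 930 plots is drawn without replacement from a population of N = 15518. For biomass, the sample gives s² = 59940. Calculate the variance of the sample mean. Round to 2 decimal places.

Under SRS without replacement, Var(ȳ) = (1 − f)·s²/n with f = n/N = 930/15518 = 0.05993040.
Var(ȳ) = (1 − 0.05993040)·59940/930 = 0.94006960·64.451613 = 60.589002.

60.59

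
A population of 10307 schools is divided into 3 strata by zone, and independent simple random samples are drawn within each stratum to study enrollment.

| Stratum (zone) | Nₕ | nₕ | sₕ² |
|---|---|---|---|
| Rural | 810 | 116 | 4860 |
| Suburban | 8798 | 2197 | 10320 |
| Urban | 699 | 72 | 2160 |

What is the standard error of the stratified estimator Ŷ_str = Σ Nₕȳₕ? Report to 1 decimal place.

Var(Ŷ_str) = Σₕ Nₕ²(1 − fₕ)sₕ²/nₕ.
Rural: 810²·(1 − 116/810)·4860/116 = 2.3551728 × 10^7.
Suburban: 8798²·(1 − 2197/8798)·10320/2197 = 2.7279935 × 10^8.
Urban: 699²·(1 − 72/699)·2160/72 = 1.314819 × 10^7.
Sum = 3.0949927 × 10^8.
SE = √(3.0949927 × 10^8) = 17592.6.

17592.6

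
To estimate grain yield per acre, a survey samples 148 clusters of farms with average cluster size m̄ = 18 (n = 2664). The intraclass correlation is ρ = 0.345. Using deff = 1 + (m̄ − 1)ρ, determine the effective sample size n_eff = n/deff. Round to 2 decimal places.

388.06

deff = 1 + (18 − 1)·0.345 = 1 + 5.865 = 6.865.
n_eff = 2664 / 6.865 = 388.06.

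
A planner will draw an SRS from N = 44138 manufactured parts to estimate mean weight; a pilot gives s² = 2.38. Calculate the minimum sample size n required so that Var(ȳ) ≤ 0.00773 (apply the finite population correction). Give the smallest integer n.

306

Without fpc, n₀ = s²/D = 2.38/0.00773 = 307.8913.
With fpc, (1 − n/N)·s²/n ≤ D requires n ≥ n₀/(1 + n₀/N) = 307.8913/(1 + 307.8913/44138) = 305.7584.
Rounding up, n = 306.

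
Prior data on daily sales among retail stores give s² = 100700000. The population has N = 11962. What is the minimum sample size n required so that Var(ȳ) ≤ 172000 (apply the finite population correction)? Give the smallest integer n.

Without fpc, n₀ = s²/D = 100700000/172000 = 585.4651.
With fpc, (1 − n/N)·s²/n ≤ D requires n ≥ n₀/(1 + n₀/N) = 585.4651/(1 + 585.4651/11962) = 558.1473.
Rounding up, n = 559.

559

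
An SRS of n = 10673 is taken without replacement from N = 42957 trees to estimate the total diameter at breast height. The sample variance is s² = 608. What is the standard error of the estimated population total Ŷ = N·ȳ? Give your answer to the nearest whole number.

8888

Var(Ŷ) = N²·Var(ȳ) = N²·(1 − n/N)·s²/n.
f = 10673/42957 = 0.24845776; Var(ȳ) = 0.75154224·608/10673 = 0.042812488.
Var(Ŷ) = 42957² · 0.042812488 = 7.9002049 × 10^7.
SE(Ŷ) = √(7.9002049 × 10^7) = 8888.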